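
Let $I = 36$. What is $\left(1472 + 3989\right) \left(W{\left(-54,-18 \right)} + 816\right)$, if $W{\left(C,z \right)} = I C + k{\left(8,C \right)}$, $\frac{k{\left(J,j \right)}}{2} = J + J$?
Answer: $-5985256$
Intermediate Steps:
$k{\left(J,j \right)} = 4 J$ ($k{\left(J,j \right)} = 2 \left(J + J\right) = 2 \cdot 2 J = 4 J$)
$W{\left(C,z \right)} = 32 + 36 C$ ($W{\left(C,z \right)} = 36 C + 4 \cdot 8 = 36 C + 32 = 32 + 36 C$)
$\left(1472 + 3989\right) \left(W{\left(-54,-18 \right)} + 816\right) = \left(1472 + 3989\right) \left(\left(32 + 36 \left(-54\right)\right) + 816\right) = 5461 \left(\left(32 - 1944\right) + 816\right) = 5461 \left(-1912 + 816\right) = 5461 \left(-1096\right) = -5985256$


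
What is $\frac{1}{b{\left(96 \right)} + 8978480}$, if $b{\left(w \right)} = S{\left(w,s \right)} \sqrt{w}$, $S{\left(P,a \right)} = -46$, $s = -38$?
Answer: $\frac{561155}{5038318931704} + \frac{23 \sqrt{6}}{10076637863408} \approx 1.1138 \cdot 10^{-7}$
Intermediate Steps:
$b{\left(w \right)} = - 46 \sqrt{w}$
$\frac{1}{b{\left(96 \right)} + 8978480} = \frac{1}{- 46 \sqrt{96} + 8978480} = \frac{1}{- 46 \cdot 4 \sqrt{6} + 8978480} = \frac{1}{- 184 \sqrt{6} + 8978480} = \frac{1}{8978480 - 184 \sqrt{6}}$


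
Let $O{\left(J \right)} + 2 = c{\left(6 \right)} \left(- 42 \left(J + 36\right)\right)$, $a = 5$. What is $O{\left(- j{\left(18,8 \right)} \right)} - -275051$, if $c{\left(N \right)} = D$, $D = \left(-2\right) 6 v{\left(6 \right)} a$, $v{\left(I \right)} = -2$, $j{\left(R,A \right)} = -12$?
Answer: $33129$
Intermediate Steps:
$D = 120$ ($D = \left(-2\right) 6 \left(-2\right) 5 = \left(-12\right) \left(-2\right) 5 = 24 \cdot 5 = 120$)
$c{\left(N \right)} = 120$
$O{\left(J \right)} = -181442 - 5040 J$ ($O{\left(J \right)} = -2 + 120 \left(- 42 \left(J + 36\right)\right) = -2 + 120 \left(- 42 \left(36 + J\right)\right) = -2 + 120 \left(-1512 - 42 J\right) = -2 - \left(181440 + 5040 J\right) = -181442 - 5040 J$)
$O{\left(- j{\left(18,8 \right)} \right)} - -275051 = \left(-181442 - 5040 \left(\left(-1\right) \left(-12\right)\right)\right) - -275051 = \left(-181442 - 60480\right) + 275051 = -241922 + 275051 = 33129$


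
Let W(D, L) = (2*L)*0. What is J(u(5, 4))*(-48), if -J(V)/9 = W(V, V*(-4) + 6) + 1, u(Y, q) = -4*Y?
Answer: 432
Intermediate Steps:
W(D, L) = 0
J(V) = -9 (J(V) = -9*(0 + 1) = -9*1 = -9)
J(u(5, 4))*(-48) = -9*(-48) = 432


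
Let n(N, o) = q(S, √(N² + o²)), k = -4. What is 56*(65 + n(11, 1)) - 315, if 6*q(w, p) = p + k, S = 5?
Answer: 9863/3 + 28*√122/3 ≈ 3390.8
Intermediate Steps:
q(w, p) = -⅔ + p/6 (q(w, p) = (p - 4)/6 = (-4 + p)/6 = -⅔ + p/6)
n(N, o) = -⅔ + √(N² + o²)/6
56*(65 + n(11, 1)) - 315 = 56*(65 + (-⅔ + √(11² + 1²)/6)) - 315 = 56*(65 + (-⅔ + √(121 + 1)/6)) - 315 = 56*(65 + (-⅔ + √122/6)) - 315 = 56*(193/3 + √122/6) - 315 = (10808/3 + 28*√122/3) - 315 = 9863/3 + 28*√122/3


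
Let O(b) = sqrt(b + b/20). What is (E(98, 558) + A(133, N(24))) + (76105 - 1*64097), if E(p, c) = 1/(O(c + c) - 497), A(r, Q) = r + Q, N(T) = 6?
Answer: 2132988551/175598 - 3*sqrt(3255)/1229186 ≈ 12147.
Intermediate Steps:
O(b) = sqrt(105)*sqrt(b)/10 (O(b) = sqrt(b + b*(1/20)) = sqrt(b + b/20) = sqrt(21*b/20) = sqrt(105)*sqrt(b)/10)
A(r, Q) = Q + r
E(p, c) = 1/(-497 + sqrt(210)*sqrt(c)/10) (E(p, c) = 1/(sqrt(105)*sqrt(c + c)/10 - 497) = 1/(sqrt(105)*sqrt(2*c)/10 - 497) = 1/(sqrt(105)*(sqrt(2)*sqrt(c))/10 - 497) = 1/(sqrt(210)*sqrt(c)/10 - 497) = 1/(-497 + sqrt(210)*sqrt(c)/10))
(E(98, 558) + A(133, N(24))) + (76105 - 1*64097) = (10/(-4970 + sqrt(210)*sqrt(558)) + (6 + 133)) + (76105 - 1*64097) = (10/(-4970 + sqrt(210)*(3*sqrt(62))) + 139) + (76105 - 64097) = (10/(-4970 + 6*sqrt(3255)) + 139) + 12008 = (139 + 10/(-4970 + 6*sqrt(3255))) + 12008 = 12147 + 10/(-4970 + 6*sqrt(3255))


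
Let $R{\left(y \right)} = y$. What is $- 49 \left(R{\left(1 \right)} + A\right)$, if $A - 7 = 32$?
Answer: $-1960$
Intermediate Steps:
$A = 39$ ($A = 7 + 32 = 39$)
$- 49 \left(R{\left(1 \right)} + A\right) = - 49 \left(1 + 39\right) = \left(-49\right) 40 = -1960$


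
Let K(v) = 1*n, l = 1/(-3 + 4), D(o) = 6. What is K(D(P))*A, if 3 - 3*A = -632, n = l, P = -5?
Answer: 635/3 ≈ 211.67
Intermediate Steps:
l = 1 (l = 1/1 = 1)
n = 1
A = 635/3 (A = 1 - ⅓*(-632) = 1 + 632/3 = 635/3 ≈ 211.67)
K(v) = 1 (K(v) = 1*1 = 1)
K(D(P))*A = 1*(635/3) = 635/3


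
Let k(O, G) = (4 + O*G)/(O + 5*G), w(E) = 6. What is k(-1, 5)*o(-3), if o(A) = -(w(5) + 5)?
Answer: 11/24 ≈ 0.45833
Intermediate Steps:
k(O, G) = (4 + G*O)/(O + 5*G)
o(A) = -11 (o(A) = -(6 + 5) = -1*11 = -11)
k(-1, 5)*o(-3) = ((4 + 5*(-1))/(-1 + 5*5))*(-11) = ((4 - 5)/(-1 + 25))*(-11) = (-1/24)*(-11) = ((1/24)*(-1))*(-11) = -1/24*(-11) = 11/24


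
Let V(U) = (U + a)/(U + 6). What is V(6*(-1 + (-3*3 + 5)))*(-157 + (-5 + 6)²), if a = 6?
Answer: -156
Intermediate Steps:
V(U) = 1 (V(U) = (U + 6)/(U + 6) = (6 + U)/(6 + U) = 1)
V(6*(-1 + (-3*3 + 5)))*(-157 + (-5 + 6)²) = 1*(-157 + (-5 + 6)²) = 1*(-157 + 1²) = 1*(-157 + 1) = 1*(-156) = -156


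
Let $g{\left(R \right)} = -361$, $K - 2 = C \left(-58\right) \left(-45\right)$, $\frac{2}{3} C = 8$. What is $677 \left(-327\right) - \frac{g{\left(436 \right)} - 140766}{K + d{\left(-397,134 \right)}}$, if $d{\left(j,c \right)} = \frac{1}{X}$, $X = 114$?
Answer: $- \frac{790463899233}{3570709} \approx -2.2137 \cdot 10^{5}$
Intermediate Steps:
$C = 12$ ($C = \frac{3}{2} \cdot 8 = 12$)
$K = 31322$ ($K = 2 + 12 \left(-58\right) \left(-45\right) = 2 - -31320 = 2 + 31320 = 31322$)
$d{\left(j,c \right)} = \frac{1}{114}$
$677 \left(-327\right) - \frac{g{\left(436 \right)} - 140766}{K + d{\left(-397,134 \right)}} = 677 \left(-327\right) - \frac{-361 - 140766}{31322 + \frac{1}{114}} = -221379 - - \frac{141127}{\frac{3570709}{114}} = -221379 - \left(-141127\right) \frac{114}{3570709} = -221379 - - \frac{16088478}{3570709} = -221379 + \frac{16088478}{3570709} = - \frac{790463899233}{3570709}$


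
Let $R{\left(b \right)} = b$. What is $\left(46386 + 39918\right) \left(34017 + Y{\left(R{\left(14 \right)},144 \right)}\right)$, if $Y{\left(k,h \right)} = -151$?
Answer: $2922771264$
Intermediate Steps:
$\left(46386 + 39918\right) \left(34017 + Y{\left(R{\left(14 \right)},144 \right)}\right) = \left(46386 + 39918\right) \left(34017 - 151\right) = 86304 \cdot 33866 = 2922771264$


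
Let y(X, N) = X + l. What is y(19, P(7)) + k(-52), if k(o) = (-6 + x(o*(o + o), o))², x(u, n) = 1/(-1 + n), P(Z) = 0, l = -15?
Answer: 112997/2809 ≈ 40.227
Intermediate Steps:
y(X, N) = -15 + X (y(X, N) = X - 15 = -15 + X)
k(o) = (-6 + 1/(-1 + o))²
y(19, P(7)) + k(-52) = (-15 + 19) + (-7 + 6*(-52))²/(-1 - 52)² = 4 + (-7 - 312)²/(-53)² = 4 + (1/2809)*(-319)² = 4 + (1/2809)*101761 = 4 + 101761/2809 = 112997/2809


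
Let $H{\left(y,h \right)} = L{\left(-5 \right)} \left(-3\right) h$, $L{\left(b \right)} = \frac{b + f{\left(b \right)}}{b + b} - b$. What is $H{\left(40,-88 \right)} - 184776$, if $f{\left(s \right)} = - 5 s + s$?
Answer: $-183852$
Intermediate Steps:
$f{\left(s \right)} = - 4 s$
$L{\left(b \right)} = - \frac{3}{2} - b$ ($L{\left(b \right)} = \frac{b - 4 b}{b + b} - b = \frac{\left(-3\right) b}{2 b} - b = - 3 b \frac{1}{2 b} - b = - \frac{3}{2} - b$)
$H{\left(y,h \right)} = - \frac{21 h}{2}$ ($H{\left(y,h \right)} = \left(- \frac{3}{2} - -5\right) \left(-3\right) h = \left(- \frac{3}{2} + 5\right) \left(-3\right) h = \frac{7}{2} \left(-3\right) h = - \frac{21 h}{2}$)
$H{\left(40,-88 \right)} - 184776 = \left(- \frac{21}{2}\right) \left(-88\right) - 184776 = 924 + \left(-211266 + 26490\right) = 924 - 184776 = -183852$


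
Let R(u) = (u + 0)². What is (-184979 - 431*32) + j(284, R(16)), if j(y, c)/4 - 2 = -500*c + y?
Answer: -709627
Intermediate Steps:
R(u) = u²
j(y, c) = 8 - 2000*c + 4*y (j(y, c) = 8 + 4*(-500*c + y) = 8 + 4*(y - 500*c) = 8 + (-2000*c + 4*y) = 8 - 2000*c + 4*y)
(-184979 - 431*32) + j(284, R(16)) = (-184979 - 431*32) + (8 - 2000*16² + 4*284) = (-184979 - 13792) + (8 - 2000*256 + 1136) = -198771 + (8 - 512000 + 1136) = -198771 - 510856 = -709627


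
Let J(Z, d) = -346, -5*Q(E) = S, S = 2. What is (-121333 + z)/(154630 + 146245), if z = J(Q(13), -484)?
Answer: -121679/300875 ≈ -0.40442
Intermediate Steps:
Q(E) = -⅖ (Q(E) = -⅕*2 = -⅖)
z = -346
(-121333 + z)/(154630 + 146245) = (-121333 - 346)/(154630 + 146245) = -121679/300875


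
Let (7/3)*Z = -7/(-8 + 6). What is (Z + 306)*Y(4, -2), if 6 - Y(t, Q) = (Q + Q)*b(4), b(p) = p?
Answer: 6765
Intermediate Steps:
Z = 3/2 (Z = 3*(-7/(-8 + 6))/7 = 3*(-7/(-2))/7 = 3*(-½*(-7))/7 = (3/7)*(7/2) = 3/2 ≈ 1.5000)
Y(t, Q) = 6 - 8*Q (Y(t, Q) = 6 - (Q + Q)*4 = 6 - 2*Q*4 = 6 - 8*Q)
(Z + 306)*Y(4, -2) = (3/2 + 306)*(6 - 8*(-2)) = 615*(6 + 16)/2 = (615/2)*22 = 6765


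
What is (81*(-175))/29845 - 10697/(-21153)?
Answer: 3881638/126262257 ≈ 0.030743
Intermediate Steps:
(81*(-175))/29845 - 10697/(-21153) = -14175*1/29845 - 10697*(-1/21153) = -2835/5969 + 10697/21153 = 3881638/126262257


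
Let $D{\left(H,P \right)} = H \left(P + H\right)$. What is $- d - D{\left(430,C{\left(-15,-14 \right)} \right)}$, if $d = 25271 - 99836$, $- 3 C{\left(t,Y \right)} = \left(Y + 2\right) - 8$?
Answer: $- \frac{339605}{3} \approx -1.132 \cdot 10^{5}$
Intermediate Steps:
$C{\left(t,Y \right)} = 2 - \frac{Y}{3}$ ($C{\left(t,Y \right)} = - \frac{\left(Y + 2\right) - 8}{3} = - \frac{\left(2 + Y\right) - 8}{3} = - \frac{-6 + Y}{3} = 2 - \frac{Y}{3}$)
$D{\left(H,P \right)} = H \left(H + P\right)$
$d = -74565$ ($d = 25271 - 99836 = -74565$)
$- d - D{\left(430,C{\left(-15,-14 \right)} \right)} = \left(-1\right) \left(-74565\right) - 430 \left(430 + \left(2 - - \frac{14}{3}\right)\right) = 74565 - 430 \left(430 + \left(2 + \frac{14}{3}\right)\right) = 74565 - 430 \left(430 + \frac{20}{3}\right) = 74565 - 430 \cdot \frac{1310}{3} = 74565 - \frac{563300}{3} = - \frac{339605}{3}$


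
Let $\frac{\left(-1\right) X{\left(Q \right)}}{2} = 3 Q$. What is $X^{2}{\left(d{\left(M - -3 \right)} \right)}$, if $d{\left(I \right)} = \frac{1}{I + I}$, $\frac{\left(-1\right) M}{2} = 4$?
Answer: $\frac{9}{25} \approx 0.36$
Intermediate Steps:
$M = -8$ ($M = \left(-2\right) 4 = -8$)
$d{\left(I \right)} = \frac{1}{2 I}$
$X{\left(Q \right)} = - 6 Q$ ($X{\left(Q \right)} = - 2 \cdot 3 Q = - 6 Q$)
$X^{2}{\left(d{\left(M - -3 \right)} \right)} = \left(- 6 \frac{1}{2 \left(-8 - -3\right)}\right)^{2} = \left(- 6 \frac{1}{2 \left(-8 + 3\right)}\right)^{2} = \left(- 6 \frac{1}{2 \left(-5\right)}\right)^{2} = \left(- 6 \cdot \frac{1}{2} \left(- \frac{1}{5}\right)\right)^{2} = \left(\left(-6\right) \left(- \frac{1}{10}\right)\right)^{2} = \left(\frac{3}{5}\right)^{2} = \frac{9}{25}$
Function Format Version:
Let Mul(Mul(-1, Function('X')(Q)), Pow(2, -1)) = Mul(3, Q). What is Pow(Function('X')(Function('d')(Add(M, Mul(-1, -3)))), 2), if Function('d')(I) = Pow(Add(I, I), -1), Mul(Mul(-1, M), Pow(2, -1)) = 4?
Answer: Rational(9, 25) ≈ 0.36000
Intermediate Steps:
M = -8 (M = Mul(-2, 4) = -8)
Function('d')(I) = Mul(Rational(1, 2), Pow(I, -1)) (Function('d')(I) = Pow(Mul(2, I), -1) = Mul(Rational(1, 2), Pow(I, -1)))
Function('X')(Q) = Mul(-6, Q) (Function('X')(Q) = Mul(-2, Mul(3, Q)) = Mul(-6, Q))
Pow(Function('X')(Function('d')(Add(M, Mul(-1, -3)))), 2) = Pow(Mul(-6, Mul(Rational(1, 2), Pow(Add(-8, Mul(-1, -3)), -1))), 2) = Pow(Mul(-6, Mul(Rational(1, 2), Pow(Add(-8, 3), -1))), 2) = Pow(Mul(-6, Mul(Rational(1, 2), Pow(-5, -1))), 2) = Pow(Mul(-6, Mul(Rational(1, 2), Rational(-1, 5))), 2) = Pow(Mul(-6, Rational(-1, 10)), 2) = Pow(Rational(3, 5), 2) = Rational(9, 25)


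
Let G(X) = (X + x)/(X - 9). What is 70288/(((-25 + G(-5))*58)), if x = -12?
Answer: -492016/9657 ≈ -50.949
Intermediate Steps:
G(X) = (-12 + X)/(-9 + X) (G(X) = (X - 12)/(X - 9) = (-12 + X)/(-9 + X))
70288/(((-25 + G(-5))*58)) = 70288/(((-25 + (-12 - 5)/(-9 - 5))*58)) = 70288/(((-25 - 17/(-14))*58)) = 70288/(((-25 - 1/14*(-17))*58)) = 70288/(((-25 + 17/14)*58)) = 70288/((-333/14*58)) = 70288/(-9657/7) = 70288*(-7/9657) = -492016/9657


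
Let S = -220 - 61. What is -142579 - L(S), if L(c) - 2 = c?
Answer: -142300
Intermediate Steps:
S = -281
L(c) = 2 + c
-142579 - L(S) = -142579 - (2 - 281) = -142579 - 1*(-279) = -142579 + 279 = -142300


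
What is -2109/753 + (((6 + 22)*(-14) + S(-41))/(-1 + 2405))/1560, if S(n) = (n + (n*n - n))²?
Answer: -1927251101/941310240 ≈ -2.0474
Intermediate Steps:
S(n) = n⁴ (S(n) = (n + (n² - n))² = (n²)² = n⁴)
-2109/753 + (((6 + 22)*(-14) + S(-41))/(-1 + 2405))/1560 = -2109/753 + (((6 + 22)*(-14) + (-41)⁴)/(-1 + 2405))/1560 = -2109*1/753 + ((28*(-14) + 2825761)/2404)*(1/1560) = -703/251 + ((-392 + 2825761)*(1/2404))*(1/1560) = -703/251 + (2825369*(1/2404))*(1/1560) = -703/251 + (2825369/2404)*(1/1560) = -703/251 + 2825369/3750240 = -1927251101/941310240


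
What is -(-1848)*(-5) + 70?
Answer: -9170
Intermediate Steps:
-(-1848)*(-5) + 70 = -66*140 + 70 = -9240 + 70 = -9170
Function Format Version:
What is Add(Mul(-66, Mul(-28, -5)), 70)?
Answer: -9170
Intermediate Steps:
Add(Mul(-66, Mul(-28, -5)), 70) = Add(Mul(-66, 140), 70) = Add(-9240, 70) = -9170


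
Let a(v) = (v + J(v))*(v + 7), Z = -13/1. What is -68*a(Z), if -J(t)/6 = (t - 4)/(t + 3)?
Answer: -47328/5 ≈ -9465.6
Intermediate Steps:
J(t) = -6*(-4 + t)/(3 + t) (J(t) = -6*(t - 4)/(t + 3) = -6*(-4 + t)/(3 + t))
Z = -13 (Z = -13*1 = -13)
a(v) = (7 + v)*(v + 6*(4 - v)/(3 + v)) (a(v) = (v + 6*(4 - v)/(3 + v))*(v + 7) = (v + 6*(4 - v)/(3 + v))*(7 + v) = (7 + v)*(v + 6*(4 - v)/(3 + v)))
-68*a(Z) = -68*(168 + (-13)³ + 3*(-13) + 4*(-13)²)/(3 - 13) = -68*(168 - 2197 - 39 + 4*169)/(-10) = -(-34)*(168 - 2197 - 39 + 676)/5 = -(-34)*(-1392)/5 = -68*696/5 = -47328/5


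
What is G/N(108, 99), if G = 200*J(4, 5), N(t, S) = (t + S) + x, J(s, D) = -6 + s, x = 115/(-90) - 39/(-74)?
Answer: -133200/68681 ≈ -1.9394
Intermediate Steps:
x = -250/333 (x = 115*(-1/90) - 39*(-1/74) = -23/18 + 39/74 = -250/333 ≈ -0.75075)
N(t, S) = -250/333 + S + t (N(t, S) = (t + S) - 250/333 = (S + t) - 250/333 = -250/333 + S + t)
G = -400 (G = 200*(-6 + 4) = 200*(-2) = -400)
G/N(108, 99) = -400/(-250/333 + 99 + 108) = -400/68681/333 = -400*333/68681 = -133200/68681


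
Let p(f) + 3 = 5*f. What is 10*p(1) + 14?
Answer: 34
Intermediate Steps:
p(f) = -3 + 5*f
10*p(1) + 14 = 10*(-3 + 5*1) + 14 = 10*(-3 + 5) + 14 = 10*2 + 14 = 20 + 14 = 34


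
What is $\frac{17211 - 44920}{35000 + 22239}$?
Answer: $- \frac{27709}{57239} \approx -0.48409$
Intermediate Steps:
$\frac{17211 - 44920}{35000 + 22239} = - \frac{27709}{57239}$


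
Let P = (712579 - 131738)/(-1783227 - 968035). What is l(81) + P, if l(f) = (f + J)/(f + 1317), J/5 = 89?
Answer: 317574047/1923132138 ≈ 0.16513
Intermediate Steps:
J = 445 (J = 5*89 = 445)
l(f) = (445 + f)/(1317 + f) (l(f) = (f + 445)/(f + 1317) = (445 + f)/(1317 + f))
P = -580841/2751262 (P = 580841/(-2751262) = 580841*(-1/2751262) = -580841/2751262 ≈ -0.21112)
l(81) + P = (445 + 81)/(1317 + 81) - 580841/2751262 = 526/1398 - 580841/2751262 = (1/1398)*526 - 580841/2751262 = 263/699 - 580841/2751262 = 317574047/1923132138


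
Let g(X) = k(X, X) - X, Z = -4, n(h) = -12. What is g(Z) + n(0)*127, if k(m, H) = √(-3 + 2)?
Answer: -1520 + I ≈ -1520.0 + 1.0*I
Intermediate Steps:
k(m, H) = I (k(m, H) = √(-1) = I)
g(X) = I - X
g(Z) + n(0)*127 = (I - 1*(-4)) - 12*127 = (I + 4) - 1524 = (4 + I) - 1524 = -1520 + I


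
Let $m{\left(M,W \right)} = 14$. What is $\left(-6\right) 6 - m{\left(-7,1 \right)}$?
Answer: $-50$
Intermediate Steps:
$\left(-6\right) 6 - m{\left(-7,1 \right)} = \left(-6\right) 6 - 14 = -36 - 14 = -50$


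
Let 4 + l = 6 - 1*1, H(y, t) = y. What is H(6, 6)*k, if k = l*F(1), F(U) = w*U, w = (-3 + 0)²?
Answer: 54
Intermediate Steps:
l = 1 (l = -4 + (6 - 1*1) = -4 + (6 - 1) = -4 + 5 = 1)
w = 9 (w = (-3)² = 9)
F(U) = 9*U
k = 9 (k = 1*(9*1) = 1*9 = 9)
H(6, 6)*k = 6*9 = 54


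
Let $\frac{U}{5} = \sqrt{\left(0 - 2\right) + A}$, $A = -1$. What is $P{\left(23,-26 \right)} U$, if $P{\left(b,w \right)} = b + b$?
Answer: $230 i \sqrt{3} \approx 398.37 i$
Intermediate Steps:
$P{\left(b,w \right)} = 2 b$
$U = 5 i \sqrt{3}$ ($U = 5 \sqrt{\left(0 - 2\right) - 1} = 5 \sqrt{-2 - 1} = 5 \sqrt{-3} = 5 i \sqrt{3} \approx 8.6602 i$)
$P{\left(23,-26 \right)} U = 2 \cdot 23 \cdot 5 i \sqrt{3} = 46 \cdot 5 i \sqrt{3} = 230 i \sqrt{3}$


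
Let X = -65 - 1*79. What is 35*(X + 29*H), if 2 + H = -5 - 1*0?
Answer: -12145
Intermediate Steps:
H = -7 (H = -2 + (-5 - 1*0) = -2 + (-5 + 0) = -2 - 5 = -7)
X = -144 (X = -65 - 79 = -144)
35*(X + 29*H) = 35*(-144 + 29*(-7)) = 35*(-144 - 203) = 35*(-347) = -12145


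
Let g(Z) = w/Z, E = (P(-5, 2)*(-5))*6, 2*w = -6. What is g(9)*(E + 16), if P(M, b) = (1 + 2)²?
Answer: 254/3 ≈ 84.667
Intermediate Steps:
w = -3 (w = (½)*(-6) = -3)
P(M, b) = 9 (P(M, b) = 3² = 9)
E = -270 (E = (9*(-5))*6 = -45*6 = -270)
g(Z) = -3/Z
g(9)*(E + 16) = (-3/9)*(-270 + 16) = -3*⅑*(-254) = -⅓*(-254) = 254/3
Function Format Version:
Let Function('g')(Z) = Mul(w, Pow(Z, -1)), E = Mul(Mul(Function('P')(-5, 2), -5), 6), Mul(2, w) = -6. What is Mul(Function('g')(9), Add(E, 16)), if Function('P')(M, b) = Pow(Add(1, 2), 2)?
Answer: Rational(254, 3) ≈ 84.667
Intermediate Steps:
w = -3 (w = Mul(Rational(1, 2), -6) = -3)
Function('P')(M, b) = 9 (Function('P')(M, b) = Pow(3, 2) = 9)
E = -270 (E = Mul(Mul(9, -5), 6) = Mul(-45, 6) = -270)
Function('g')(Z) = Mul(-3, Pow(Z, -1))
Mul(Function('g')(9), Add(E, 16)) = Mul(Mul(-3, Pow(9, -1)), Add(-270, 16)) = Mul(Mul(-3, Rational(1, 9)), -254) = Mul(Rational(-1, 3), -254) = Rational(254, 3)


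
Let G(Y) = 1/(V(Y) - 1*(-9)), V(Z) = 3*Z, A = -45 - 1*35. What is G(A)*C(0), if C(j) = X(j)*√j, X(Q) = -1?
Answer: 0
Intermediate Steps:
A = -80 (A = -45 - 35 = -80)
G(Y) = 1/(9 + 3*Y) (G(Y) = 1/(3*Y - 1*(-9)) = 1/(3*Y + 9) = 1/(9 + 3*Y))
C(j) = -√j
G(A)*C(0) = (1/(3*(3 - 80)))*(-√0) = ((⅓)/(-77))*(-1*0) = ((⅓)*(-1/77))*0 = -1/231*0 = 0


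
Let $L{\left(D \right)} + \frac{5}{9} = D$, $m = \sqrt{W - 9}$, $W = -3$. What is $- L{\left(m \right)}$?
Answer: $\frac{5}{9} - 2 i \sqrt{3} \approx 0.55556 - 3.4641 i$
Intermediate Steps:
$m = 2 i \sqrt{3}$ ($m = \sqrt{-3 - 9} = \sqrt{-12} = 2 i \sqrt{3} \approx 3.4641 i$)
$L{\left(D \right)} = - \frac{5}{9} + D$
$- L{\left(m \right)} = - (- \frac{5}{9} + 2 i \sqrt{3}) = \frac{5}{9} - 2 i \sqrt{3}$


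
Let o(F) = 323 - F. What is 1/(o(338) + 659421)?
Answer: 1/659406 ≈ 1.5165e-6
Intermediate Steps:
1/(o(338) + 659421) = 1/((323 - 1*338) + 659421) = 1/((323 - 338) + 659421) = 1/(-15 + 659421) = 1/659406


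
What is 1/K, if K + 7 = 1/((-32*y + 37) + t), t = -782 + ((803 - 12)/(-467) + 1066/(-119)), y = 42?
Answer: -116683948/816843209 ≈ -0.14285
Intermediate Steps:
t = -44050037/55573 (t = -782 + (791*(-1/467) + 1066*(-1/119)) = -782 + (-791/467 - 1066/119) = -782 - 591951/55573 = -44050037/55573 ≈ -792.65)
K = -816843209/116683948 (K = -7 + 1/((-32*42 + 37) - 44050037/55573) = -7 + 1/((-1344 + 37) - 44050037/55573) = -7 + 1/(-1307 - 44050037/55573) = -7 + 1/(-116683948/55573) = -7 - 55573/116683948 = -816843209/116683948 ≈ -7.0005)
1/K = 1/(-816843209/116683948) = -116683948/816843209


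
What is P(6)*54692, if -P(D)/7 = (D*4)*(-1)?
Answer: 9188256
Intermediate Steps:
P(D) = 28*D (P(D) = -7*D*4*(-1) = -7*4*D*(-1) = -(-28)*D = 28*D)
P(6)*54692 = (28*6)*54692 = 168*54692 = 9188256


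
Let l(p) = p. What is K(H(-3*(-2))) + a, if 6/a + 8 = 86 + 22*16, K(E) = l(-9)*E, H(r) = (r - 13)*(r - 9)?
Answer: -40632/215 ≈ -188.99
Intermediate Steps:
H(r) = (-13 + r)*(-9 + r)
K(E) = -9*E
a = 3/215 (a = 6/(-8 + (86 + 22*16)) = 6/(-8 + (86 + 352)) = 6/(-8 + 438) = 6/430 = 6*(1/430) = 3/215 ≈ 0.013953)
K(H(-3*(-2))) + a = -9*(117 + (-3*(-2))² - (-66)*(-2)) + 3/215 = -9*(117 + 6² - 22*6) + 3/215 = -9*(117 + 36 - 132) + 3/215 = -9*21 + 3/215 = -189 + 3/215 = -40632/215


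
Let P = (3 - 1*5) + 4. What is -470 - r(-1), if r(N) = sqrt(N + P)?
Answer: -471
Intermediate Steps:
P = 2 (P = (3 - 5) + 4 = -2 + 4 = 2)
r(N) = sqrt(2 + N) (r(N) = sqrt(N + 2) = sqrt(2 + N))
-470 - r(-1) = -470 - sqrt(2 - 1) = -470 - sqrt(1) = -470 - 1*1 = -470 - 1 = -471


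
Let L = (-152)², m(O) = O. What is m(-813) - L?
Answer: -23917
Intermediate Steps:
L = 23104
m(-813) - L = -813 - 1*23104 = -813 - 23104 = -23917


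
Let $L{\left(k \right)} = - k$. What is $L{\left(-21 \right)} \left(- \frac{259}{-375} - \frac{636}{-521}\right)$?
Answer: $\frac{2614073}{65125} \approx 40.139$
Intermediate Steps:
$L{\left(-21 \right)} \left(- \frac{259}{-375} - \frac{636}{-521}\right) = \left(-1\right) \left(-21\right) \left(- \frac{259}{-375} - \frac{636}{-521}\right) = 21 \left(\left(-259\right) \left(- \frac{1}{375}\right) - - \frac{636}{521}\right) = 21 \left(\frac{259}{375} + \frac{636}{521}\right) = 21 \cdot \frac{373439}{195375} = \frac{2614073}{65125}$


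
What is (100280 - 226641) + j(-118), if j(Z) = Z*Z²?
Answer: -1769393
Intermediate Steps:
j(Z) = Z³
(100280 - 226641) + j(-118) = (100280 - 226641) + (-118)³ = -126361 - 1643032 = -1769393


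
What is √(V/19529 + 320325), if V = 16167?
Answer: 2*√30541613485917/19529 ≈ 565.97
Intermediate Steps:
√(V/19529 + 320325) = √(16167/19529 + 320325) = √(6255643092/19529) = 2*√30541613485917/19529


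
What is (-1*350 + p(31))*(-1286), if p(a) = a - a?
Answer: 450100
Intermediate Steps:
p(a) = 0
(-1*350 + p(31))*(-1286) = (-1*350 + 0)*(-1286) = (-350 + 0)*(-1286) = -350*(-1286) = 450100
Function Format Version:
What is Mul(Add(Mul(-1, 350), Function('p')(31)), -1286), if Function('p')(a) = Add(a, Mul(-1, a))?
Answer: 450100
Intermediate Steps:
Function('p')(a) = 0
Mul(Add(Mul(-1, 350), Function('p')(31)), -1286) = Mul(Add(Mul(-1, 350), 0), -1286) = Mul(Add(-350, 0), -1286) = Mul(-350, -1286) = 450100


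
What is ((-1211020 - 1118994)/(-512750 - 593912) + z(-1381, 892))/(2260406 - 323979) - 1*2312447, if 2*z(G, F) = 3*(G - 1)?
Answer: -2477752479215520795/1071485088337 ≈ -2.3124e+6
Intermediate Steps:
z(G, F) = -3/2 + 3*G/2 (z(G, F) = (3*(G - 1))/2 = (3*(-1 + G))/2 = (-3 + 3*G)/2 = -3/2 + 3*G/2)
((-1211020 - 1118994)/(-512750 - 593912) + z(-1381, 892))/(2260406 - 323979) - 1*2312447 = ((-1211020 - 1118994)/(-512750 - 593912) + (-3/2 + (3/2)*(-1381)))/(2260406 - 323979) - 1*2312447 = (-2330014/(-1106662) + (-3/2 - 4143/2))/1936427 - 2312447 = (-2330014*(-1/1106662) - 2073)*(1/1936427) - 2312447 = (1165007/553331 - 2073)*(1/1936427) - 2312447 = -1145890156/553331*1/1936427 - 2312447 = -1145890156/1071485088337 - 2312447 = -2477752479215520795/1071485088337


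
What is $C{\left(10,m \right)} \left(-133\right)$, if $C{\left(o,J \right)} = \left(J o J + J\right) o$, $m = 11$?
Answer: $-1623930$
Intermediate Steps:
$C{\left(o,J \right)} = o \left(J + o J^{2}\right)$ ($C{\left(o,J \right)} = \left(o J^{2} + J\right) o = \left(J + o J^{2}\right) o = o \left(J + o J^{2}\right)$)
$C{\left(10,m \right)} \left(-133\right) = 11 \cdot 10 \left(1 + 11 \cdot 10\right) \left(-133\right) = 11 \cdot 10 \left(1 + 110\right) \left(-133\right) = 11 \cdot 10 \cdot 111 \left(-133\right) = 12210 \left(-133\right) = -1623930$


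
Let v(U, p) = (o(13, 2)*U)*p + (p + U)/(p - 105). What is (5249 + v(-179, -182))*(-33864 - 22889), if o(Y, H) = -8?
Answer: 4159555858792/287 ≈ 1.4493e+10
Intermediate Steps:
v(U, p) = (U + p)/(-105 + p) - 8*U*p (v(U, p) = (-8*U)*p + (p + U)/(p - 105) = -8*U*p + (U + p)/(-105 + p) = (U + p)/(-105 + p) - 8*U*p)
(5249 + v(-179, -182))*(-33864 - 22889) = (5249 + (-179 - 182 - 8*(-179)*(-182)**2 + 840*(-179)*(-182))/(-105 - 182))*(-33864 - 22889) = (5249 + (-179 - 182 - 8*(-179)*33124 + 27365520)/(-287))*(-56753) = (5249 - (-179 - 182 + 47433568 + 27365520)/287)*(-56753) = (5249 - 1/287*74798727)*(-56753) = (5249 - 74798727/287)*(-56753) = -73292264/287*(-56753) = 4159555858792/287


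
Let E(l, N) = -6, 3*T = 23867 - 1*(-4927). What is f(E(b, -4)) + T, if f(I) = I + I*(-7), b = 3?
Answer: 9634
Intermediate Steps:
T = 9598 (T = (23867 - 1*(-4927))/3 = (23867 + 4927)/3 = (1/3)*28794 = 9598)
f(I) = -6*I (f(I) = I - 7*I = -6*I)
f(E(b, -4)) + T = -6*(-6) + 9598 = 36 + 9598 = 9634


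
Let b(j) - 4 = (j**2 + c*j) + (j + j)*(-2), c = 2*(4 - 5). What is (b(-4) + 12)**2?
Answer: 3136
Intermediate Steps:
c = -2 (c = 2*(-1) = -2)
b(j) = 4 + j**2 - 6*j (b(j) = 4 + ((j**2 - 2*j) + (j + j)*(-2)) = 4 + ((j**2 - 2*j) + (2*j)*(-2)) = 4 + ((j**2 - 2*j) - 4*j) = 4 + (j**2 - 6*j) = 4 + j**2 - 6*j)
(b(-4) + 12)**2 = ((4 + (-4)**2 - 6*(-4)) + 12)**2 = ((4 + 16 + 24) + 12)**2 = (44 + 12)**2 = 56**2 = 3136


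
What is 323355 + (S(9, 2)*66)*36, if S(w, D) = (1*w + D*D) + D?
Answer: 358995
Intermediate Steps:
S(w, D) = D + w + D**2 (S(w, D) = (w + D**2) + D = D + w + D**2)
323355 + (S(9, 2)*66)*36 = 323355 + ((2 + 9 + 2**2)*66)*36 = 323355 + ((2 + 9 + 4)*66)*36 = 323355 + (15*66)*36 = 323355 + 990*36 = 323355 + 35640 = 358995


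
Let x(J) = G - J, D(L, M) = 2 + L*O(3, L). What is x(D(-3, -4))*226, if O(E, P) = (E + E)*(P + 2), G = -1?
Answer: -4746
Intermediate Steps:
O(E, P) = 2*E*(2 + P) (O(E, P) = (2*E)*(2 + P) = 2*E*(2 + P))
D(L, M) = 2 + L*(12 + 6*L) (D(L, M) = 2 + L*(2*3*(2 + L)) = 2 + L*(12 + 6*L))
x(J) = -1 - J
x(D(-3, -4))*226 = (-1 - (2 + 6*(-3)*(2 - 3)))*226 = (-1 - (2 + 6*(-3)*(-1)))*226 = (-1 - (2 + 18))*226 = (-1 - 1*20)*226 = (-1 - 20)*226 = -21*226 = -4746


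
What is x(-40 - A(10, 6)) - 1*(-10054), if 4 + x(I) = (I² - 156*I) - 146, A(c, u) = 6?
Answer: 19196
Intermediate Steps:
x(I) = -150 + I² - 156*I (x(I) = -4 + ((I² - 156*I) - 146) = -4 + (-146 + I² - 156*I) = -150 + I² - 156*I)
x(-40 - A(10, 6)) - 1*(-10054) = (-150 + (-40 - 1*6)² - 156*(-40 - 1*6)) - 1*(-10054) = (-150 + (-40 - 6)² - 156*(-40 - 6)) + 10054 = (-150 + (-46)² - 156*(-46)) + 10054 = (-150 + 2116 + 7176) + 10054 = 9142 + 10054 = 19196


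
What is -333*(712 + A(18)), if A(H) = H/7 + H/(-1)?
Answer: -1623708/7 ≈ -2.3196e+5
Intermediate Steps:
A(H) = -6*H/7 (A(H) = H*(⅐) + H*(-1) = H/7 - H = -6*H/7)
-333*(712 + A(18)) = -333*(712 - 6/7*18) = -333*(712 - 108/7) = -333*4876/7 = -1623708/7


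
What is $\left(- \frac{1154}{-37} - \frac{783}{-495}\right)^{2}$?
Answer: $\frac{4447422721}{4141225} \approx 1073.9$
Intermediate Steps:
$\left(- \frac{1154}{-37} - \frac{783}{-495}\right)^{2} = \left(\left(-1154\right) \left(- \frac{1}{37}\right) - - \frac{87}{55}\right)^{2} = \left(\frac{1154}{37} + \frac{87}{55}\right)^{2} = \left(\frac{66689}{2035}\right)^{2} = \frac{4447422721}{4141225}$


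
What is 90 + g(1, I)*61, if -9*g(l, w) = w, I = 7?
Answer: 383/9 ≈ 42.556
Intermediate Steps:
g(l, w) = -w/9
90 + g(1, I)*61 = 90 - 1/9*7*61 = 90 - 7/9*61 = 90 - 427/9 = 383/9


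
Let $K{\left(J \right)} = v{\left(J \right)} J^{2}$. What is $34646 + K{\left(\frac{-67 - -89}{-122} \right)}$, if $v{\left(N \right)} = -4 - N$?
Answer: $\frac{7863955533}{226981} \approx 34646.0$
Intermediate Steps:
$K{\left(J \right)} = J^{2} \left(-4 - J\right)$ ($K{\left(J \right)} = \left(-4 - J\right) J^{2} = J^{2} \left(-4 - J\right)$)
$34646 + K{\left(\frac{-67 - -89}{-122} \right)} = 34646 + \left(\frac{-67 - -89}{-122}\right)^{2} \left(-4 - \frac{-67 - -89}{-122}\right) = 34646 + \left(\left(-67 + 89\right) \left(- \frac{1}{122}\right)\right)^{2} \left(-4 - \left(-67 + 89\right) \left(- \frac{1}{122}\right)\right) = 34646 + \left(22 \left(- \frac{1}{122}\right)\right)^{2} \left(-4 - 22 \left(- \frac{1}{122}\right)\right) = 34646 + \left(- \frac{11}{61}\right)^{2} \left(-4 - - \frac{11}{61}\right) = 34646 + \frac{121 \left(-4 + \frac{11}{61}\right)}{3721} = 34646 + \frac{121}{3721} \left(- \frac{233}{61}\right) = 34646 - \frac{28193}{226981} = \frac{7863955533}{226981}$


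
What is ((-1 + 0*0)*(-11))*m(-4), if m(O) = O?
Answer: -44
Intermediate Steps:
((-1 + 0*0)*(-11))*m(-4) = ((-1 + 0*0)*(-11))*(-4) = ((-1 + 0)*(-11))*(-4) = -1*(-11)*(-4) = 11*(-4) = -44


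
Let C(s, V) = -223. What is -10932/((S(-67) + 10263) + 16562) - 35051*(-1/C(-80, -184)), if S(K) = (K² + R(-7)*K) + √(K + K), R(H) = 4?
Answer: (-35051*√134 + 1090631182*I)/(223*(√134 - 31046*I)) ≈ -157.53 + 0.00013129*I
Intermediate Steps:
S(K) = K² + 4*K + √2*√K (S(K) = (K² + 4*K) + √(K + K) = (K² + 4*K) + √(2*K) = (K² + 4*K) + √2*√K = K² + 4*K + √2*√K)
-10932/((S(-67) + 10263) + 16562) - 35051*(-1/C(-80, -184)) = -10932/((((-67)² + 4*(-67) + √2*√(-67)) + 10263) + 16562) - 35051/((-1*(-223))) = -10932/(((4489 - 268 + √2*(I*√67)) + 10263) + 16562) - 35051/223 = -10932/(((4489 - 268 + I*√134) + 10263) + 16562) - 35051*1/223 = -10932/(((4221 + I*√134) + 10263) + 16562) - 35051/223 = -10932/((14484 + I*√134) + 16562) - 35051/223 = -10932/(31046 + I*√134) - 35051/223 = -35051/223 - 10932/(31046 + I*√134)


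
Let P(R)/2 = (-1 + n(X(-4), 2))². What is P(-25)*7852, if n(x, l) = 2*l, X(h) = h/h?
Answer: 141336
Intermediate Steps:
X(h) = 1
P(R) = 18 (P(R) = 2*(-1 + 2*2)² = 2*(-1 + 4)² = 2*3² = 2*9 = 18)
P(-25)*7852 = 18*7852 = 141336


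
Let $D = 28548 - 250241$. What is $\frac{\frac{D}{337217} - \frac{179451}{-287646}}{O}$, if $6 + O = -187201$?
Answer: $\frac{1085058937}{6052971493039558} \approx 1.7926 \cdot 10^{-7}$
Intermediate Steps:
$D = -221693$ ($D = 28548 - 250241 = -221693$)
$O = -187207$ ($O = -6 - 187201 = -187207$)
$\frac{\frac{D}{337217} - \frac{179451}{-287646}}{O} = \frac{- \frac{221693}{337217} - \frac{179451}{-287646}}{-187207} = \left(\left(-221693\right) \frac{1}{337217} - - \frac{59817}{95882}\right) \left(- \frac{1}{187207}\right) = \left(- \frac{221693}{337217} + \frac{59817}{95882}\right) \left(- \frac{1}{187207}\right) = \left(- \frac{1085058937}{32333040394}\right) \left(- \frac{1}{187207}\right) = \frac{1085058937}{6052971493039558}$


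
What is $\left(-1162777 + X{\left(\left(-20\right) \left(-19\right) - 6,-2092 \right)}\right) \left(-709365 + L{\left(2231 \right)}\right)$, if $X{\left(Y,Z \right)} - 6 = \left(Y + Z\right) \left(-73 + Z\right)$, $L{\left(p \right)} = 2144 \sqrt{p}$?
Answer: $-1813632786135 + 5481562656 \sqrt{2231} \approx -1.5547 \cdot 10^{12}$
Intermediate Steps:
$X{\left(Y,Z \right)} = 6 + \left(-73 + Z\right) \left(Y + Z\right)$ ($X{\left(Y,Z \right)} = 6 + \left(Y + Z\right) \left(-73 + Z\right) = 6 + \left(-73 + Z\right) \left(Y + Z\right)$)
$\left(-1162777 + X{\left(\left(-20\right) \left(-19\right) - 6,-2092 \right)}\right) \left(-709365 + L{\left(2231 \right)}\right) = \left(-1162777 + \left(6 + \left(-2092\right)^{2} - 73 \left(\left(-20\right) \left(-19\right) - 6\right) - -152716 + \left(\left(-20\right) \left(-19\right) - 6\right) \left(-2092\right)\right)\right) \left(-709365 + 2144 \sqrt{2231}\right) = \left(-1162777 + \left(6 + 4376464 - 73 \left(380 - 6\right) + 152716 + \left(380 - 6\right) \left(-2092\right)\right)\right) \left(-709365 + 2144 \sqrt{2231}\right) = \left(-1162777 + \left(6 + 4376464 - 27302 + 152716 + 374 \left(-2092\right)\right)\right) \left(-709365 + 2144 \sqrt{2231}\right) = \left(-1162777 + \left(6 + 4376464 - 27302 + 152716 - 782408\right)\right) \left(-709365 + 2144 \sqrt{2231}\right) = \left(-1162777 + 3719476\right) \left(-709365 + 2144 \sqrt{2231}\right) = 2556699 \left(-709365 + 2144 \sqrt{2231}\right) = -1813632786135 + 5481562656 \sqrt{2231}$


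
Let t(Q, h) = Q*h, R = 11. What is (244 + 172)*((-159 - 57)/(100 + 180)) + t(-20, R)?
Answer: -18932/35 ≈ -540.91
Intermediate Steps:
(244 + 172)*((-159 - 57)/(100 + 180)) + t(-20, R) = (244 + 172)*((-159 - 57)/(100 + 180)) - 20*11 = 416*(-216/280) - 220 = 416*(-216*1/280) - 220 = 416*(-27/35) - 220 = -11232/35 - 220 = -18932/35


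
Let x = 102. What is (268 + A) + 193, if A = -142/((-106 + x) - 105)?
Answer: 50391/109 ≈ 462.30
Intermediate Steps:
A = 142/109 (A = -142/((-106 + 102) - 105) = -142/(-4 - 105) = -142/(-109) = -142*(-1/109) = 142/109 ≈ 1.3028)
(268 + A) + 193 = (268 + 142/109) + 193 = 29354/109 + 193 = 50391/109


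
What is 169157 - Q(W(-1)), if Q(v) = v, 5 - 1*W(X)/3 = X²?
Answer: 169145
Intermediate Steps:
W(X) = 15 - 3*X²
169157 - Q(W(-1)) = 169157 - (15 - 3*(-1)²) = 169157 - (15 - 3*1) = 169157 - (15 - 3) = 169157 - 1*12 = 169157 - 12 = 169145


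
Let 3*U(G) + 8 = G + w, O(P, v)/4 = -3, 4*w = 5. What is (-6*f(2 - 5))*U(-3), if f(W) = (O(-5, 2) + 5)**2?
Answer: 1911/2 ≈ 955.50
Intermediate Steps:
w = 5/4 (w = (1/4)*5 = 5/4 ≈ 1.2500)
O(P, v) = -12 (O(P, v) = 4*(-3) = -12)
U(G) = -9/4 + G/3 (U(G) = -8/3 + (G + 5/4)/3 = -8/3 + (5/4 + G)/3 = -8/3 + (5/12 + G/3) = -9/4 + G/3)
f(W) = 49 (f(W) = (-12 + 5)**2 = (-7)**2 = 49)
(-6*f(2 - 5))*U(-3) = (-6*49)*(-9/4 + (1/3)*(-3)) = -294*(-9/4 - 1) = -294*(-13/4) = 1911/2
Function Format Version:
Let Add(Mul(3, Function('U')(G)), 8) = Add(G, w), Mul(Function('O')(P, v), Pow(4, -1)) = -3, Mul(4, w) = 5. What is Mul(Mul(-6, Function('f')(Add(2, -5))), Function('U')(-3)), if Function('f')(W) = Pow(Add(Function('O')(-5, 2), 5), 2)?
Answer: Rational(1911, 2) ≈ 955.50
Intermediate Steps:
w = Rational(5, 4) (w = Mul(Rational(1, 4), 5) = Rational(5, 4) ≈ 1.2500)
Function('O')(P, v) = -12 (Function('O')(P, v) = Mul(4, -3) = -12)
Function('U')(G) = Add(Rational(-9, 4), Mul(Rational(1, 3), G)) (Function('U')(G) = Add(Rational(-8, 3), Mul(Rational(1, 3), Add(G, Rational(5, 4)))) = Add(Rational(-8, 3), Mul(Rational(1, 3), Add(Rational(5, 4), G))) = Add(Rational(-8, 3), Add(Rational(5, 12), Mul(Rational(1, 3), G))) = Add(Rational(-9, 4), Mul(Rational(1, 3), G)))
Function('f')(W) = 49 (Function('f')(W) = Pow(Add(-12, 5), 2) = Pow(-7, 2) = 49)
Mul(Mul(-6, Function('f')(Add(2, -5))), Function('U')(-3)) = Mul(Mul(-6, 49), Add(Rational(-9, 4), Mul(Rational(1, 3), -3))) = Mul(-294, Add(Rational(-9, 4), -1)) = Mul(-294, Rational(-13, 4)) = Rational(1911, 2)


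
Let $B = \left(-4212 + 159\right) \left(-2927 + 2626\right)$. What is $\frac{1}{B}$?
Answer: $\frac{1}{1219953} \approx 8.197 \cdot 10^{-7}$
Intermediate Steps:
$B = 1219953$ ($B = \left(-4053\right) \left(-301\right) = 1219953$)
$\frac{1}{B} = \frac{1}{1219953}$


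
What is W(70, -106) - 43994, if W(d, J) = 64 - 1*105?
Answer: -44035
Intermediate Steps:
W(d, J) = -41 (W(d, J) = 64 - 105 = -41)
W(70, -106) - 43994 = -41 - 43994 = -44035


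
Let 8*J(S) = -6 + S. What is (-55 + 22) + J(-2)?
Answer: -34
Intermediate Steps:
J(S) = -¾ + S/8 (J(S) = (-6 + S)/8 = -¾ + S/8)
(-55 + 22) + J(-2) = (-55 + 22) + (-¾ + (⅛)*(-2)) = -33 + (-¾ - ¼) = -33 - 1 = -34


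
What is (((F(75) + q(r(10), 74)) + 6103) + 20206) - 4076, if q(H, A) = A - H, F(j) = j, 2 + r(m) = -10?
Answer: 22394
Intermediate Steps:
r(m) = -12 (r(m) = -2 - 10 = -12)
(((F(75) + q(r(10), 74)) + 6103) + 20206) - 4076 = (((75 + (74 - 1*(-12))) + 6103) + 20206) - 4076 = (((75 + (74 + 12)) + 6103) + 20206) - 4076 = (((75 + 86) + 6103) + 20206) - 4076 = ((161 + 6103) + 20206) - 4076 = (6264 + 20206) - 4076 = 26470 - 4076 = 22394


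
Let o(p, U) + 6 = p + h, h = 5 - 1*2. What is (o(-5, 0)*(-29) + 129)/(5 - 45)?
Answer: -361/40 ≈ -9.0250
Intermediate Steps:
h = 3 (h = 5 - 2 = 3)
o(p, U) = -3 + p (o(p, U) = -6 + (p + 3) = -6 + (3 + p) = -3 + p)
(o(-5, 0)*(-29) + 129)/(5 - 45) = ((-3 - 5)*(-29) + 129)/(5 - 45) = (-8*(-29) + 129)/(-40) = (232 + 129)*(-1/40) = 361*(-1/40) = -361/40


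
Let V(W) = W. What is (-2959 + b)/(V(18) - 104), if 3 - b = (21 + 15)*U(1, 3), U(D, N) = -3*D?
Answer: 1424/43 ≈ 33.116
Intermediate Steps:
b = 111 (b = 3 - (21 + 15)*(-3*1) = 3 - 36*(-3) = 3 - 1*(-108) = 3 + 108 = 111)
(-2959 + b)/(V(18) - 104) = (-2959 + 111)/(18 - 104) = -2848/(-86) = -2848*(-1/86) = 1424/43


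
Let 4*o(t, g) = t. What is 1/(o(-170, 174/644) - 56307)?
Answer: -2/112699 ≈ -1.7746e-5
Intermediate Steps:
o(t, g) = t/4
1/(o(-170, 174/644) - 56307) = 1/((1/4)*(-170) - 56307) = 1/(-85/2 - 56307) = 1/(-112699/2) = -2/112699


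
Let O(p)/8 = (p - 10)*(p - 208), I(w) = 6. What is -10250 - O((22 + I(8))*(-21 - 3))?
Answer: -4811530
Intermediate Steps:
O(p) = 8*(-208 + p)*(-10 + p) (O(p) = 8*((p - 10)*(p - 208)) = 8*((-10 + p)*(-208 + p)) = 8*((-208 + p)*(-10 + p)) = 8*(-208 + p)*(-10 + p))
-10250 - O((22 + I(8))*(-21 - 3)) = -10250 - (16640 - 1744*(22 + 6)*(-21 - 3) + 8*((22 + 6)*(-21 - 3))²) = -10250 - (16640 - 48832*(-24) + 8*(28*(-24))²) = -10250 - (16640 - 1744*(-672) + 8*(-672)²) = -10250 - (16640 + 1171968 + 8*451584) = -10250 - (16640 + 1171968 + 3612672) = -10250 - 1*4801280 = -10250 - 4801280 = -4811530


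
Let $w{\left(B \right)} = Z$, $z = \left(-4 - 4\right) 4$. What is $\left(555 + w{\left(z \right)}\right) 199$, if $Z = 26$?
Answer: $115619$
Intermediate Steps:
$z = -32$ ($z = \left(-8\right) 4 = -32$)
$w{\left(B \right)} = 26$
$\left(555 + w{\left(z \right)}\right) 199 = \left(555 + 26\right) 199 = 581 \cdot 199 = 115619$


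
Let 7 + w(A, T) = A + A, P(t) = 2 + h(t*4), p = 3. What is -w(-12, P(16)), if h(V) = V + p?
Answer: 31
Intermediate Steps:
h(V) = 3 + V (h(V) = V + 3 = 3 + V)
P(t) = 5 + 4*t (P(t) = 2 + (3 + t*4) = 2 + (3 + 4*t) = 5 + 4*t)
w(A, T) = -7 + 2*A (w(A, T) = -7 + (A + A) = -7 + 2*A)
-w(-12, P(16)) = -(-7 + 2*(-12)) = -(-7 - 24) = -1*(-31) = 31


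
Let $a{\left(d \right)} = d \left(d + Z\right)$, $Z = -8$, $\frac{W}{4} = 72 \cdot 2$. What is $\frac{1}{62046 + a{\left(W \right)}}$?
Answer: $\frac{1}{389214} \approx 2.5693 \cdot 10^{-6}$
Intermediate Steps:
$W = 576$ ($W = 4 \cdot 72 \cdot 2 = 4 \cdot 144 = 576$)
$a{\left(d \right)} = d \left(-8 + d\right)$ ($a{\left(d \right)} = d \left(d - 8\right) = d \left(-8 + d\right)$)
$\frac{1}{62046 + a{\left(W \right)}} = \frac{1}{62046 + 576 \left(-8 + 576\right)} = \frac{1}{62046 + 576 \cdot 568} = \frac{1}{62046 + 327168} = \frac{1}{389214}$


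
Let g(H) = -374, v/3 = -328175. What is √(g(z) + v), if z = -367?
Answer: I*√984899 ≈ 992.42*I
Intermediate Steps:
v = -984525 (v = 3*(-328175) = -984525)
√(g(z) + v) = √(-374 - 984525) = √(-984899) = I*√984899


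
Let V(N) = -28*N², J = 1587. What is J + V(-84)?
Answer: -195981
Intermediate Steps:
J + V(-84) = 1587 - 28*(-84)² = 1587 - 28*7056 = 1587 - 197568 = -195981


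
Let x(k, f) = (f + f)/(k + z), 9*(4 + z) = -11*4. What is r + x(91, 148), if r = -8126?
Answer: -6002450/739 ≈ -8122.4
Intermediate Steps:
z = -80/9 (z = -4 + (-11*4)/9 = -4 + (1/9)*(-44) = -4 - 44/9 = -80/9 ≈ -8.8889)
x(k, f) = 2*f/(-80/9 + k) (x(k, f) = (f + f)/(k - 80/9) = (2*f)/(-80/9 + k) = 2*f/(-80/9 + k))
r + x(91, 148) = -8126 + 18*148/(-80 + 9*91) = -8126 + 18*148/(-80 + 819) = -8126 + 18*148/739 = -8126 + 18*148*(1/739) = -8126 + 2664/739 = -6002450/739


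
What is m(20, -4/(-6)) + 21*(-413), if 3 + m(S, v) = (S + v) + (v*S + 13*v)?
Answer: -25900/3 ≈ -8633.3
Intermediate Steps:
m(S, v) = -3 + S + 14*v + S*v (m(S, v) = -3 + ((S + v) + (v*S + 13*v)) = -3 + ((S + v) + (S*v + 13*v)) = -3 + ((S + v) + (13*v + S*v)) = -3 + (S + 14*v + S*v) = -3 + S + 14*v + S*v)
m(20, -4/(-6)) + 21*(-413) = (-3 + 20 + 14*(-4/(-6)) + 20*(-4/(-6))) + 21*(-413) = (-3 + 20 + 14*(-4*(-⅙)) + 20*(-4*(-⅙))) - 8673 = (-3 + 20 + 14*(⅔) + 20*(⅔)) - 8673 = (-3 + 20 + 28/3 + 40/3) - 8673 = 119/3 - 8673 = -25900/3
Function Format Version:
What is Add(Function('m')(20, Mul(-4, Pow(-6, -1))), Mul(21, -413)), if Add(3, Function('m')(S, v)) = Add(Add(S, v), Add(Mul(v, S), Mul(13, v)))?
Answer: Rational(-25900, 3) ≈ -8633.3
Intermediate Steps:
Function('m')(S, v) = Add(-3, S, Mul(14, v), Mul(S, v)) (Function('m')(S, v) = Add(-3, Add(Add(S, v), Add(Mul(v, S), Mul(13, v)))) = Add(-3, Add(Add(S, v), Add(Mul(S, v), Mul(13, v)))) = Add(-3, Add(Add(S, v), Add(Mul(13, v), Mul(S, v)))) = Add(-3, Add(S, Mul(14, v), Mul(S, v))) = Add(-3, S, Mul(14, v), Mul(S, v)))
Add(Function('m')(20, Mul(-4, Pow(-6, -1))), Mul(21, -413)) = Add(Add(-3, 20, Mul(14, Mul(-4, Pow(-6, -1))), Mul(20, Mul(-4, Pow(-6, -1)))), Mul(21, -413)) = Add(Add(-3, 20, Mul(14, Mul(-4, Rational(-1, 6))), Mul(20, Mul(-4, Rational(-1, 6)))), -8673) = Add(Add(-3, 20, Mul(14, Rational(2, 3)), Mul(20, Rational(2, 3))), -8673) = Add(Add(-3, 20, Rational(28, 3), Rational(40, 3)), -8673) = Add(Rational(119, 3), -8673) = Rational(-25900, 3)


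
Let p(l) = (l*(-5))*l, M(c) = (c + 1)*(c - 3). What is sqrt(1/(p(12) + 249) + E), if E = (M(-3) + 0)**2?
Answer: sqrt(31944633)/471 ≈ 12.000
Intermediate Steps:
M(c) = (1 + c)*(-3 + c)
p(l) = -5*l**2 (p(l) = (-5*l)*l = -5*l**2)
E = 144 (E = ((-3 + (-3)**2 - 2*(-3)) + 0)**2 = ((-3 + 9 + 6) + 0)**2 = (12 + 0)**2 = 12**2 = 144)
sqrt(1/(p(12) + 249) + E) = sqrt(1/(-5*12**2 + 249) + 144) = sqrt(1/(-5*144 + 249) + 144) = sqrt(1/(-720 + 249) + 144) = sqrt(1/(-471) + 144) = sqrt(-1/471 + 144) = sqrt(67823/471) = sqrt(31944633)/471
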